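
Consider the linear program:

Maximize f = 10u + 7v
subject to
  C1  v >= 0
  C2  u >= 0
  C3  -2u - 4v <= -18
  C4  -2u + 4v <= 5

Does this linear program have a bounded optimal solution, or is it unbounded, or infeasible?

unbounded

From the feasible point (9, 0), moving in the direction (4, 2) keeps every constraint satisfied while f increases without bound.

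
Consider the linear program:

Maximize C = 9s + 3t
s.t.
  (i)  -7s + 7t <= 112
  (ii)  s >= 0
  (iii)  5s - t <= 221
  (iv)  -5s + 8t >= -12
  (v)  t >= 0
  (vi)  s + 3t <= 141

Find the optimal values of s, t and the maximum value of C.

Extreme points and C = 9s + 3t:
  (0, 16) → C = 48
  (93/4, 157/4) → C = 327
  (0, 0) → C = 0
  (1756/35, 209/7) → C = 18939/35
  (201/4, 121/4) → C = 543
  (12/5, 0) → C = 108/5

The optimum lies where 5s - t = 221 and s + 3t = 141.
Solving simultaneously gives s = 201/4, t = 121/4.

s = 201/4, t = 121/4, maximum C = 543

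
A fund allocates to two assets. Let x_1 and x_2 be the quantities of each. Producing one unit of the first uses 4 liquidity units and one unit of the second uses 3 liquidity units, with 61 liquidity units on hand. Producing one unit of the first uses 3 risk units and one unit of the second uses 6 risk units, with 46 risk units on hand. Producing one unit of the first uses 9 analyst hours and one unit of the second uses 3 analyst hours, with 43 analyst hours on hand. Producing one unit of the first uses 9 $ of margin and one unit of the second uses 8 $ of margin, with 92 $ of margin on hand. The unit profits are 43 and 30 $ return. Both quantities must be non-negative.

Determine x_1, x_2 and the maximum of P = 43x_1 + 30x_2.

x_1 = 8/3, x_2 = 19/3, maximum P = 914/3

Extreme points and P = 43x_1 + 30x_2:
  (0, 0) → P = 0
  (0, 23/3) → P = 230
  (43/9, 0) → P = 1849/9
  (8/3, 19/3) → P = 914/3

The optimum lies where 3x_1 + 6x_2 = 46 and 9x_1 + 3x_2 = 43.
Solving simultaneously gives x_1 = 8/3, x_2 = 19/3.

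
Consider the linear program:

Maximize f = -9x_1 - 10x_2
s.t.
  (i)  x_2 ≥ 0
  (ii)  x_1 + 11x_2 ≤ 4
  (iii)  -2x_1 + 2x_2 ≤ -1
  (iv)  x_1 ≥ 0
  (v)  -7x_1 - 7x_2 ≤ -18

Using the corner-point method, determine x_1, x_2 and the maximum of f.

x_1 = 18/7, x_2 = 0, maximum f = -162/7

Vertices and f = -9x_1 - 10x_2:
  (4, 0) → f = -36
  (18/7, 0) → f = -162/7
  (17/7, 1/7) → f = -163/7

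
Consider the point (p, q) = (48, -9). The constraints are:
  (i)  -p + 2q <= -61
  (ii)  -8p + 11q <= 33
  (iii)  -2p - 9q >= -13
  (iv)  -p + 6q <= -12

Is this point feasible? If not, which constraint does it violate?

Constraint (iii): -2p - 9q = -15, which is not ≥ -13. All other constraints are satisfied.

not feasible — violates (iii)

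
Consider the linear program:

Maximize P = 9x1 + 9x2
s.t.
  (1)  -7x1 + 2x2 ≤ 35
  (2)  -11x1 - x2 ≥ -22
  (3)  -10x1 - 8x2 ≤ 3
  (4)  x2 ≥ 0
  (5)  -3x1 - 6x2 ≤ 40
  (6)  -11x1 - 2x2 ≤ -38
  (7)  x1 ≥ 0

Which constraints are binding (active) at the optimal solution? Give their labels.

Extreme points and P = 9x1 + 9x2:
  (9/29, 539/29) → P = 4932/29
  (1/6, 217/12) → P = 657/4
  (6/11, 16) → P = 1638/11

The maximum is at (9/29, 539/29). Substituting into each constraint, equality holds for (1) and (2); the remaining constraints have slack.

(1) and (2)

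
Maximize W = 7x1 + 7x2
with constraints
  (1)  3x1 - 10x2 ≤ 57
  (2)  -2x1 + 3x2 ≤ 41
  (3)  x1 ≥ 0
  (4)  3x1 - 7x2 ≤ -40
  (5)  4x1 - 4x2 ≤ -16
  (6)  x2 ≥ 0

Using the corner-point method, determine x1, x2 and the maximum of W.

Feasible corners and W = 7x1 + 7x2:
  (0, 41/3) → W = 287/3
  (29, 33) → W = 434
  (0, 40/7) → W = 40
  (3, 7) → W = 70

The optimum lies where -2x1 + 3x2 = 41 and 4x1 - 4x2 = -16.
Solving simultaneously gives x1 = 29, x2 = 33.

x1 = 29, x2 = 33, maximum W = 434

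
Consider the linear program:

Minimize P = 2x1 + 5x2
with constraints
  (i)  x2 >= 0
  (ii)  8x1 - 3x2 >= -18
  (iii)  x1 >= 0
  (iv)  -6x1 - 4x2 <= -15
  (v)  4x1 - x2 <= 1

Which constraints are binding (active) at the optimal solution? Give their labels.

(iv) and (v)

Extreme points and P = 2x1 + 5x2:
  (0, 6) → P = 30
  (21/4, 20) → P = 221/2
  (0, 15/4) → P = 75/4
  (19/22, 27/11) → P = 14

The minimum is at (19/22, 27/11). Substituting into each constraint, equality holds for (iv) and (v); the remaining constraints have slack.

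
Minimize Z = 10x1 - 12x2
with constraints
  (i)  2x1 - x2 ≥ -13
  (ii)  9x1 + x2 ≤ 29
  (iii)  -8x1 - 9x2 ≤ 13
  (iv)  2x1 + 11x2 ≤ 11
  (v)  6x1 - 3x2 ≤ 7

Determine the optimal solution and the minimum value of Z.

x1 = -121/35, x2 = 57/35, minimum Z = -1894/35

Feasible corners and Z = 10x1 - 12x2:
  (-121/35, 57/35) → Z = -1894/35
  (4/13, -67/39) → Z = 308/13
  (55/36, 13/18) → Z = 119/18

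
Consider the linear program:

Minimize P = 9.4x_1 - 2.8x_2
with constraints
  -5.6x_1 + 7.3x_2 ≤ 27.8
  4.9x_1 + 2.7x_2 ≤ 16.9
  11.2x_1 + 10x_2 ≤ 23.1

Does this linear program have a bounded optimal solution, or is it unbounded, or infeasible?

From the feasible point (-10937/13776, 787/246), moving in the direction (-7.3, -5.6) keeps every constraint satisfied while P decreases without bound.

unbounded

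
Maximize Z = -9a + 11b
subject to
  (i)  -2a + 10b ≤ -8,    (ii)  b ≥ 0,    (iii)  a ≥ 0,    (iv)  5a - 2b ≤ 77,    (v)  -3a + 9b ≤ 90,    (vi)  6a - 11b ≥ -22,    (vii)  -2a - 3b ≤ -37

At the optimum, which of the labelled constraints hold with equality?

(i) and (vii)

Feasible corners and Z = -9a + 11b:
  (377/23, 57/23) → Z = -2766/23
  (197/13, 29/13) → Z = -1454/13
  (305/19, 31/19) → Z = -2404/19

The maximum is at (197/13, 29/13). Substituting into each constraint, equality holds for (i) and (vii); the remaining constraints have slack.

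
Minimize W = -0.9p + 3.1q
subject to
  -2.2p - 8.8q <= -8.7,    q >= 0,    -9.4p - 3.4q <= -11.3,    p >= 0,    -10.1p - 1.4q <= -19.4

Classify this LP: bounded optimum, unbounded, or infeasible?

unbounded

From the feasible point (87/22, 0), moving in the direction (1, 0) keeps every constraint satisfied while W decreases without bound.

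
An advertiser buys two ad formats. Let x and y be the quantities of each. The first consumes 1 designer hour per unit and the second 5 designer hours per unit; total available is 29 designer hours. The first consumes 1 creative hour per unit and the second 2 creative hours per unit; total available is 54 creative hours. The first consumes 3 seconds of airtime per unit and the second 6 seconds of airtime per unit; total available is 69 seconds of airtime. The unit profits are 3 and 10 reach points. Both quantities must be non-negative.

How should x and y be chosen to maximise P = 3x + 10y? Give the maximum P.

Vertices and P = 3x + 10y:
  (0, 0) → P = 0
  (0, 29/5) → P = 58
  (23, 0) → P = 69
  (19, 2) → P = 77

x = 19, y = 2, maximum P = 77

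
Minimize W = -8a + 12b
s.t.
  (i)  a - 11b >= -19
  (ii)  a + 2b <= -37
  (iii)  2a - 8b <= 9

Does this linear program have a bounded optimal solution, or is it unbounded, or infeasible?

bounded optimum

Vertices and W = -8a + 12b:
  (-445/13, -18/13) → W = 3344/13
  (-139/6, -83/12) → W = 307/3
The feasible region has finitely many vertices and no improving ray; the minimum is 307/3 at (-139/6, -83/12).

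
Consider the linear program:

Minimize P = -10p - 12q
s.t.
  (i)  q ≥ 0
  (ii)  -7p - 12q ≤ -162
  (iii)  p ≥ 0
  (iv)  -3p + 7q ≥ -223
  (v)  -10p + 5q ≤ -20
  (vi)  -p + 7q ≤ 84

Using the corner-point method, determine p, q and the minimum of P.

Extreme points and P = -10p - 12q:
  (162/7, 0) → P = -1620/7
  (223/3, 0) → P = -2230/3
  (210/31, 296/31) → P = -5652/31
  (307/2, 475/14) → P = -13595/7
  (112/13, 172/13) → P = -3184/13

The binding constraints are -3p + 7q = -223 and -p + 7q = 84.
Solving simultaneously gives p = 307/2, q = 475/14.

p = 307/2, q = 475/14, minimum P = -13595/7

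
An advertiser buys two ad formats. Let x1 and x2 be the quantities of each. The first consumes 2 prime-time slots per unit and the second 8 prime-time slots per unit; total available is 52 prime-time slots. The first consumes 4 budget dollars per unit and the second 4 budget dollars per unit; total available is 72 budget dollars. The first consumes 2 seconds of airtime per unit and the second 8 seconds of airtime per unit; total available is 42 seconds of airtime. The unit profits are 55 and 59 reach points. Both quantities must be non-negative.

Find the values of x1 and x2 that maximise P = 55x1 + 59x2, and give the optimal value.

Vertices and P = 55x1 + 59x2:
  (0, 0) → P = 0
  (0, 21/4) → P = 1239/4
  (18, 0) → P = 990
  (17, 1) → P = 994

The binding constraints are 4x1 + 4x2 = 72 and 2x1 + 8x2 = 42.
Solving simultaneously gives x1 = 17, x2 = 1.

x1 = 17, x2 = 1, maximum P = 994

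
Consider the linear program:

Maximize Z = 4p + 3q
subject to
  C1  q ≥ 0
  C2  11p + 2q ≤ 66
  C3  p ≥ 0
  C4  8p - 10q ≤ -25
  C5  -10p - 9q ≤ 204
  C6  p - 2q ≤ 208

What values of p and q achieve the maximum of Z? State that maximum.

Feasible corners and Z = 4p + 3q:
  (0, 33) → Z = 99
  (305/63, 803/126) → Z = 4849/126
  (0, 5/2) → Z = 15/2

p = 0, q = 33, maximum Z = 99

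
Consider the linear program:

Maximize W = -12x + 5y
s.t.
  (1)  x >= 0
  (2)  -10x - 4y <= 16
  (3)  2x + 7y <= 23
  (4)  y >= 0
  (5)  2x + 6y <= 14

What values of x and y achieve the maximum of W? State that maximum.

Feasible corners and W = -12x + 5y:
  (0, 0) → W = 0
  (0, 7/3) → W = 35/3
  (7, 0) → W = -84

The binding constraints are x = 0 and 2x + 6y = 14.
Solving simultaneously gives x = 0, y = 7/3.

x = 0, y = 7/3, maximum W = 35/3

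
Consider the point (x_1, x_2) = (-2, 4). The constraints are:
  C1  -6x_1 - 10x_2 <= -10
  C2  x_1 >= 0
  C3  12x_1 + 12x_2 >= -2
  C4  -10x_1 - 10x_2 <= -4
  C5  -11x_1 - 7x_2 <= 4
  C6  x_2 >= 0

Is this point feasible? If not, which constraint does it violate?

not feasible — violates C2

Constraint C2: x_1 = -2, which is not ≥ 0. All other constraints are satisfied.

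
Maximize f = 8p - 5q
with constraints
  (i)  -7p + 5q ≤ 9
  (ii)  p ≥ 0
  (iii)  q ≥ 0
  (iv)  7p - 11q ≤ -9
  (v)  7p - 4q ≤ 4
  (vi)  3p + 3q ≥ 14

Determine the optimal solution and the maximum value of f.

The binding constraints are 7p - 4q = 4 and 3p + 3q = 14.
Solving simultaneously gives p = 68/33, q = 86/33.

p = 68/33, q = 86/33, maximum f = 38/11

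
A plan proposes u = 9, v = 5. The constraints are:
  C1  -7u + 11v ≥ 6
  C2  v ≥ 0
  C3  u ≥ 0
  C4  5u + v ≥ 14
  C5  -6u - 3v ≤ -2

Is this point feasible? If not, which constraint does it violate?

Constraint C1: -7u + 11v = -8, which is not ≥ 6. All other constraints are satisfied.

not feasible — violates C1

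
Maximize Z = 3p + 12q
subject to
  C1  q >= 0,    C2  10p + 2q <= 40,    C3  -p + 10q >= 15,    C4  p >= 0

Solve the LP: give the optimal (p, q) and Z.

The binding constraints are 10p + 2q = 40 and p = 0.
Solving simultaneously gives p = 0, q = 20.

p = 0, q = 20, maximum Z = 240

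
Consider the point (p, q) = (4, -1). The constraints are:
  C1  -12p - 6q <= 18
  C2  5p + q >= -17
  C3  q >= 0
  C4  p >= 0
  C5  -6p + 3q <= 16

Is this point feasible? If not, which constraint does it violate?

not feasible — violates C3

Constraint C3: q = -1, which is not ≥ 0. All other constraints are satisfied.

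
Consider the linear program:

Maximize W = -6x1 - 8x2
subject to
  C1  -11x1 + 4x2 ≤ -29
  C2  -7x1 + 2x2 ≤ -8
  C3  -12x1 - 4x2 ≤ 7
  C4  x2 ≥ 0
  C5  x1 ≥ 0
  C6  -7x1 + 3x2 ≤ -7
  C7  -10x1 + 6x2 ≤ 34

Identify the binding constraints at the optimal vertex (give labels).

Corner points and W = -6x1 - 8x2:
  (29/11, 0) → W = -174/11
  (59/5, 126/5) → W = -1362/5
  (12, 77/3) → W = -832/3
The feasible region is unbounded (it extends along (3, 5), (1, 0)), but W strictly decreases along every unbounded feasible direction, so there is no improving ray and the maximum is attained at a vertex.

The maximum is at (29/11, 0). Substituting into each constraint, equality holds for C1 and C4; the remaining constraints have slack.

C1 and C4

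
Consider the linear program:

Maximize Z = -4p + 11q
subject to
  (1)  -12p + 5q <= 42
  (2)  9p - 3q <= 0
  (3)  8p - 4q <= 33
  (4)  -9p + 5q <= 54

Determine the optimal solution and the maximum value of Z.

Extreme points and Z = -4p + 11q:
  (-333/8, -183/2) → Z = -840
  (4, 18) → Z = 182
  (-33/4, -99/4) → Z = -957/4
  (9, 27) → Z = 261

At the optimal vertex, 9p - 3q = 0 and -9p + 5q = 54.
Solving simultaneously gives p = 9, q = 27.

p = 9, q = 27, maximum Z = 261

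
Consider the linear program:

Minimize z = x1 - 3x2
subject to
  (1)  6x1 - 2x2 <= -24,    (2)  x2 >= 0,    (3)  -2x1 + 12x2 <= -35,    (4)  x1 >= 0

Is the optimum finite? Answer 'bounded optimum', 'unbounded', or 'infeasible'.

infeasible

The boundaries 6x1 - 2x2 = -24 and x1 = 0 meet at (0, 12), but that point violates -2x1 + 12x2 ≤ -35. Every candidate vertex is excluded by some other constraint, so the feasible region is empty.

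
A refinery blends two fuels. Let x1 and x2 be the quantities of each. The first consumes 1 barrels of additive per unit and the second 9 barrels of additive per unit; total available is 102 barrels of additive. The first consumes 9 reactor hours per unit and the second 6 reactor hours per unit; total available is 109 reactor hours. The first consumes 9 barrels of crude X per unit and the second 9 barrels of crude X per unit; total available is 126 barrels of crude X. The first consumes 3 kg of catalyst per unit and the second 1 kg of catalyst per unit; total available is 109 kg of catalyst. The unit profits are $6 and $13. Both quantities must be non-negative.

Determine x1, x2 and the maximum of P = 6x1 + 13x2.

x1 = 3, x2 = 11, maximum P = 161

Extreme points and P = 6x1 + 13x2:
  (0, 0) → P = 0
  (0, 34/3) → P = 442/3
  (109/9, 0) → P = 218/3
  (3, 11) → P = 161
  (25/3, 17/3) → P = 371/3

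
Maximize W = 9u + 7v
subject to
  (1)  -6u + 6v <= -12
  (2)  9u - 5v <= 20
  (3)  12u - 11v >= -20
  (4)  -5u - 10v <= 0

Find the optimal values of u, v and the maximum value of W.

u = 5/2, v = 1/2, maximum W = 26

The optimum lies where -6u + 6v = -12 and 9u - 5v = 20.
Solving simultaneously gives u = 5/2, v = 1/2.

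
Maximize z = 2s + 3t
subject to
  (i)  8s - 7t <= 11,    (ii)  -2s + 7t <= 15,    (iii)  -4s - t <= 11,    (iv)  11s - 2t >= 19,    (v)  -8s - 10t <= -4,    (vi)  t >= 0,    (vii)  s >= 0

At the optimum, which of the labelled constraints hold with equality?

(i) and (ii)

Extreme points and z = 2s + 3t:
  (13/3, 71/21) → z = 395/21
  (111/61, 31/61) → z = 315/61
  (163/73, 203/73) → z = 935/73

The maximum is at (13/3, 71/21). Substituting into each constraint, equality holds for (i) and (ii); the remaining constraints have slack.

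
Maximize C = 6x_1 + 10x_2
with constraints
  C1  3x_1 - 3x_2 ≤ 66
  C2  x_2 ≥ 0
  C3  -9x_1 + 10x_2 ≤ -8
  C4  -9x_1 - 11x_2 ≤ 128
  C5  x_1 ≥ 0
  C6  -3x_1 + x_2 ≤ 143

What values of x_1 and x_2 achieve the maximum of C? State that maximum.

x_1 = 212, x_2 = 190, maximum C = 3172

Extreme points and C = 6x_1 + 10x_2:
  (22, 0) → C = 132
  (212, 190) → C = 3172
  (8/9, 0) → C = 16/3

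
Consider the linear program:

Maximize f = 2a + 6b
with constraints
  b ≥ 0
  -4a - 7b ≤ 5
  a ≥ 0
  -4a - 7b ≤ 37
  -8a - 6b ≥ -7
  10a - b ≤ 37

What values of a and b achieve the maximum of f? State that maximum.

Vertices and f = 2a + 6b:
  (0, 0) → f = 0
  (7/8, 0) → f = 7/4
  (0, 7/6) → f = 7

At the optimal vertex, a = 0 and -8a - 6b = -7.
Solving simultaneously gives a = 0, b = 7/6.

a = 0, b = 7/6, maximum f = 7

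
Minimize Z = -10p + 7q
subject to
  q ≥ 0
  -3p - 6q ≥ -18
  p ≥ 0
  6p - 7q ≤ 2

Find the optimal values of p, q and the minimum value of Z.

p = 46/19, q = 34/19, minimum Z = -222/19

Feasible corners and Z = -10p + 7q:
  (0, 0) → Z = 0
  (1/3, 0) → Z = -10/3
  (0, 3) → Z = 21
  (46/19, 34/19) → Z = -222/19

At the optimal vertex, -3p - 6q = -18 and 6p - 7q = 2.
Solving simultaneously gives p = 46/19, q = 34/19.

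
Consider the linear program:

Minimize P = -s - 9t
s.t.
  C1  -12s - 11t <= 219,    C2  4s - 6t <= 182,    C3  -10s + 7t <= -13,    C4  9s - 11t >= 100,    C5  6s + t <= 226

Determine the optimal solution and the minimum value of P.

Vertices and P = -s - 9t:
  (172/29, -765/29) → P = 6713/29
  (-17/3, -151/11) → P = 4264/33
  (769/20, -47/10) → P = 77/20
  (862/25, 478/25) → P = -5164/25

s = 862/25, t = 478/25, minimum P = -5164/25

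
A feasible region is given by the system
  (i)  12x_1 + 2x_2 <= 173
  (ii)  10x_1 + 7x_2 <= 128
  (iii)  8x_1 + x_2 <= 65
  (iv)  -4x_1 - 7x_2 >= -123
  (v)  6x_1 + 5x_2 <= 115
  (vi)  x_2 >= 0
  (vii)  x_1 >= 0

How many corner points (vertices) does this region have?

Pairwise boundary intersections that survive every other constraint:
  (327/46, 187/23)
  (5/6, 359/21)
  (65/8, 0)
  (0, 123/7)
  (0, 0)

5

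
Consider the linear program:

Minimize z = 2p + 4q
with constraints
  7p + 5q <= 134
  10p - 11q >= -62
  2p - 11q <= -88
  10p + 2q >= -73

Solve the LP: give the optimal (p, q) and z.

Vertices and z = 2p + 4q:
  (1164/127, 1774/127) → z = 9424/127
  (1034/87, 884/87) → z = 1868/29
  (13/4, 189/22) → z = 899/22

At the optimal vertex, 10p - 11q = -62 and 2p - 11q = -88.
Solving simultaneously gives p = 13/4, q = 189/22.

p = 13/4, q = 189/22, minimum z = 899/22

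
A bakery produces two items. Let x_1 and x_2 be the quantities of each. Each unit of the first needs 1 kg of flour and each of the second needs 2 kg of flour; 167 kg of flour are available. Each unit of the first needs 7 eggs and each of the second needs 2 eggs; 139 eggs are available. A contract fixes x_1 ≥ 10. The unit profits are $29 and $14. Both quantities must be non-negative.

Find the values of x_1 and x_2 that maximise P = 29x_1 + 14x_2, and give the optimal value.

x_1 = 10, x_2 = 69/2, maximum P = 773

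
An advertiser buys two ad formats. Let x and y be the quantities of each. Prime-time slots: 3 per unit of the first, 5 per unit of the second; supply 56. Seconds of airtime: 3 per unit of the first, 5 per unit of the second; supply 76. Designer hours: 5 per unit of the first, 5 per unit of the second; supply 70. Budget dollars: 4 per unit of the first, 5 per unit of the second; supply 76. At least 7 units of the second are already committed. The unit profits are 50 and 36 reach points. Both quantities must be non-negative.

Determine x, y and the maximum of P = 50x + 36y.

x = 7, y = 7, maximum P = 602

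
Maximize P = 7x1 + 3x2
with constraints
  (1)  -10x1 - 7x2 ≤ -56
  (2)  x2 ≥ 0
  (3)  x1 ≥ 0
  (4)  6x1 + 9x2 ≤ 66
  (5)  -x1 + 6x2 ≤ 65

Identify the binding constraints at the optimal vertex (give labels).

Vertices and P = 7x1 + 3x2:
  (28/5, 0) → P = 196/5
  (7/8, 27/4) → P = 211/8
  (11, 0) → P = 77

The maximum is at (11, 0). Substituting into each constraint, equality holds for (2) and (4); the remaining constraints have slack.

(2) and (4)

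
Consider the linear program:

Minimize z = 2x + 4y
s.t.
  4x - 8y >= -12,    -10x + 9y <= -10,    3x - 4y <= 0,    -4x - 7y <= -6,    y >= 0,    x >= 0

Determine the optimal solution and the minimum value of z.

x = 40/13, y = 30/13, minimum z = 200/13

Vertices and z = 2x + 4y:
  (47/11, 40/11) → z = 254/11
  (6, 9/2) → z = 30
  (40/13, 30/13) → z = 200/13

The binding constraints are -10x + 9y = -10 and 3x - 4y = 0.
Solving simultaneously gives x = 40/13, y = 30/13.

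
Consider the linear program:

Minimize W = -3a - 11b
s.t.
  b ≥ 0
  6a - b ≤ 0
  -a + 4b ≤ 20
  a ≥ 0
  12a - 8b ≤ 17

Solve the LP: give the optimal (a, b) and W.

Extreme points and W = -3a - 11b:
  (0, 0) → W = 0
  (20/23, 120/23) → W = -60
  (0, 5) → W = -55

The optimum lies where 6a - b = 0 and -a + 4b = 20.
Solving simultaneously gives a = 20/23, b = 120/23.

a = 20/23, b = 120/23, minimum W = -60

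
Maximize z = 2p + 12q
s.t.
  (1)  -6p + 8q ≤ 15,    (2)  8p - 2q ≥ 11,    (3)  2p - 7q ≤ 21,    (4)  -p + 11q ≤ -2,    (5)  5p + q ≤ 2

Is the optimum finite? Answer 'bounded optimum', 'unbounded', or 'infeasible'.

bounded optimum

Vertices and z = 2p + 12q:
  (35/52, -73/26) → z = -841/26
  (5/6, -13/6) → z = -73/3
  (35/37, -101/37) → z = -1142/37
The feasible region has finitely many vertices and no improving ray; the maximum is -73/3 at (5/6, -13/6).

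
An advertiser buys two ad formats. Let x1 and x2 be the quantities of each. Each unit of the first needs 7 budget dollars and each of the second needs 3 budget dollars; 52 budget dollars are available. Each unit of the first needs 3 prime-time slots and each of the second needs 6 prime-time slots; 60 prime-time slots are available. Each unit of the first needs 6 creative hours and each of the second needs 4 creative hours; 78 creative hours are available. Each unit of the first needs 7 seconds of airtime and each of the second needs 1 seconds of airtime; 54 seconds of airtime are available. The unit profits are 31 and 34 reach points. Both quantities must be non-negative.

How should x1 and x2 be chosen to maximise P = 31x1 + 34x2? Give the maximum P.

x1 = 4, x2 = 8, maximum P = 396

Feasible corners and P = 31x1 + 34x2:
  (0, 0) → P = 0
  (0, 10) → P = 340
  (52/7, 0) → P = 1612/7
  (4, 8) → P = 396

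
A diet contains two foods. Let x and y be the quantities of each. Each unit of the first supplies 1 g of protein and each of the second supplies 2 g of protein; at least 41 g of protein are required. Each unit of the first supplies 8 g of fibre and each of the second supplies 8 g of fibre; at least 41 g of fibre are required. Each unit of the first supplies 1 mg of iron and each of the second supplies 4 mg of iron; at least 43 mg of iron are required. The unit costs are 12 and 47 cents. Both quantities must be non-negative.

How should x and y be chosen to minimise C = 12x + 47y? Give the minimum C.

Feasible corners and C = 12x + 47y:
  (0, 41/2) → C = 1927/2
  (43, 0) → C = 516
  (39, 1) → C = 515
The feasible region is unbounded (it extends along (0, 1), (1, 0)), but C strictly increases along every unbounded feasible direction, so there is no improving ray and the minimum is attained at a vertex.

x = 39, y = 1, minimum C = 515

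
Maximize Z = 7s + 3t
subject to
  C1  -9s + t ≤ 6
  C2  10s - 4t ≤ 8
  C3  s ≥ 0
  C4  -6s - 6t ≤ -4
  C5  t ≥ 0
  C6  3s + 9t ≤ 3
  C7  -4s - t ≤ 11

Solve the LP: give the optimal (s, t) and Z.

s = 14/17, t = 1/17, maximum Z = 101/17

Vertices and Z = 7s + 3t:
  (4/5, 0) → Z = 28/5
  (14/17, 1/17) → Z = 101/17
  (2/3, 0) → Z = 14/3
  (1/2, 1/6) → Z = 4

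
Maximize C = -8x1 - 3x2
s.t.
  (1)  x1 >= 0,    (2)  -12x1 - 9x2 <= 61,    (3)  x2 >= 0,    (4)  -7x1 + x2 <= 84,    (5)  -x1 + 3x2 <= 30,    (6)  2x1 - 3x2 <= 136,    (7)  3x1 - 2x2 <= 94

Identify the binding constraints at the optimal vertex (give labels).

(1) and (3)

Extreme points and C = -8x1 - 3x2:
  (0, 0) → C = 0
  (0, 10) → C = -30
  (94/3, 0) → C = -752/3
  (342/7, 184/7) → C = -3288/7

The maximum is at (0, 0). Substituting into each constraint, equality holds for (1) and (3); the remaining constraints have slack.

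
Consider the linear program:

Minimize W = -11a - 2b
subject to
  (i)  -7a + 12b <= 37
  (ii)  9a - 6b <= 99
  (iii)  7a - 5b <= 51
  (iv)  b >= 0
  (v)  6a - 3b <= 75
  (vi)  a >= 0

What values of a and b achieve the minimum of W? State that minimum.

a = 797/49, b = 88/7, minimum W = -9999/49

Vertices and W = -11a - 2b:
  (797/49, 88/7) → W = -9999/49
  (0, 37/12) → W = -37/6
  (51/7, 0) → W = -561/7
  (0, 0) → W = 0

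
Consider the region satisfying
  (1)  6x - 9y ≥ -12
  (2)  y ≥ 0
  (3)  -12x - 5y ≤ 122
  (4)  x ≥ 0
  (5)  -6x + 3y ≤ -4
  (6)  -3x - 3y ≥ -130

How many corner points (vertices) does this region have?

Of the 15 pairwise boundary intersections, those satisfying every inequality are:
  (2, 8/3)
  (126/5, 272/15)
  (2/3, 0)
  (130/3, 0)

4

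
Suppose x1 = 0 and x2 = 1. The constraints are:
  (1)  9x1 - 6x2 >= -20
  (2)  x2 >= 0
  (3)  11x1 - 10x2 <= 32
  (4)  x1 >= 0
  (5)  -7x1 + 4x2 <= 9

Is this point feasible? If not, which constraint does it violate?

(1): -6 ≥ -20 ✓
(2): 1 ≥ 0 ✓
(3): -10 ≤ 32 ✓
(4): 0 ≥ 0 ✓
(5): 4 ≤ 9 ✓

feasible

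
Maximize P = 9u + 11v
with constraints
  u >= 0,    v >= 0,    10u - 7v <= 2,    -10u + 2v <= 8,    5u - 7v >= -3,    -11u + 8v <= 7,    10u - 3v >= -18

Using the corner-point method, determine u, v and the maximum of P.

Extreme points and P = 9u + 11v:
  (0, 0) → P = 0
  (0, 3/7) → P = 33/7
  (1/5, 0) → P = 9/5
  (1, 8/7) → P = 151/7

The optimum lies where 10u - 7v = 2 and 5u - 7v = -3.
Solving simultaneously gives u = 1, v = 8/7.

u = 1, v = 8/7, maximum P = 151/7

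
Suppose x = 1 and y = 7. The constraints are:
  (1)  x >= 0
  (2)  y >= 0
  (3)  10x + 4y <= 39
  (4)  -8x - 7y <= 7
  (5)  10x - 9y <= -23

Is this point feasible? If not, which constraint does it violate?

feasible

(1): 1 ≥ 0 ✓
(2): 7 ≥ 0 ✓
(3): 38 ≤ 39 ✓
(4): -57 ≤ 7 ✓
(5): -53 ≤ -23 ✓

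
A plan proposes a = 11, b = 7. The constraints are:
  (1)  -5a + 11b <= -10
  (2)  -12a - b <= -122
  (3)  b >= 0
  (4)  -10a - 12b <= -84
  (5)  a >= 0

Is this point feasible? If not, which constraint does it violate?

Constraint (1): -5a + 11b = 22, which is not ≤ -10. All other constraints are satisfied.

not feasible — violates (1)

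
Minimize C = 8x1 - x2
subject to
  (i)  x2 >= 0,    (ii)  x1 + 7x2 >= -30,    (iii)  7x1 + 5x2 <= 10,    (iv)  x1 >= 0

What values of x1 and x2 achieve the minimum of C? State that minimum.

x1 = 0, x2 = 2, minimum C = -2

Extreme points and C = 8x1 - x2:
  (10/7, 0) → C = 80/7
  (0, 0) → C = 0
  (0, 2) → C = -2

The binding constraints are 7x1 + 5x2 = 10 and x1 = 0.
Solving simultaneously gives x1 = 0, x2 = 2.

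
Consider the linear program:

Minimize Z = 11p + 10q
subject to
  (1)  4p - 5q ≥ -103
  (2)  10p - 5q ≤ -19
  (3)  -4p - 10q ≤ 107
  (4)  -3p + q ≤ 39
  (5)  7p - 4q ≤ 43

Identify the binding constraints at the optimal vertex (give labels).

(3) and (4)

Vertices and Z = 11p + 10q:
  (14, 159/5) → Z = 472
  (-92/11, 153/11) → Z = 518/11
  (-145/24, -497/60) → Z = -3583/24
  (-497/34, -165/34) → Z = -7117/34

The minimum is at (-497/34, -165/34). Substituting into each constraint, equality holds for (3) and (4); the remaining constraints have slack.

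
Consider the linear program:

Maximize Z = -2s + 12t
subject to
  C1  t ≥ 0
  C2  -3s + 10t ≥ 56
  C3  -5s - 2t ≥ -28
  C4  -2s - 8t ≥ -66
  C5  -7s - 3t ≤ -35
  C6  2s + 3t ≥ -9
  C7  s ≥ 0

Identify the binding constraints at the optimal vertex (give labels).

Corner points and Z = -2s + 12t:
  (3, 13/2) → Z = 72
  (182/79, 497/79) → Z = 5600/79
  (23/9, 137/18) → Z = 776/9
  (41/25, 196/25) → Z = 454/5

The maximum is at (41/25, 196/25). Substituting into each constraint, equality holds for C4 and C5; the remaining constraints have slack.

C4 and C5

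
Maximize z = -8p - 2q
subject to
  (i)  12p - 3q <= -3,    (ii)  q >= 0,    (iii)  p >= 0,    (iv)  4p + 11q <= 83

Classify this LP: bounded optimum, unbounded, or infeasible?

bounded optimum

Feasible corners and z = -8p - 2q:
  (0, 1) → z = -2
  (3/2, 7) → z = -26
  (0, 83/11) → z = -166/11
The feasible region has finitely many vertices and no improving ray; the maximum is -2 at (0, 1).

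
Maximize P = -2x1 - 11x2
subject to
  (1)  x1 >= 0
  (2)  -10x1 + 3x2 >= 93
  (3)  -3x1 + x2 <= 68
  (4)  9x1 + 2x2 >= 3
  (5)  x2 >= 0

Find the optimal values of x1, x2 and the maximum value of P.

x1 = 0, x2 = 31, maximum P = -341

Feasible corners and P = -2x1 - 11x2:
  (0, 31) → P = -341
  (0, 68) → P = -748
  (111, 401) → P = -4633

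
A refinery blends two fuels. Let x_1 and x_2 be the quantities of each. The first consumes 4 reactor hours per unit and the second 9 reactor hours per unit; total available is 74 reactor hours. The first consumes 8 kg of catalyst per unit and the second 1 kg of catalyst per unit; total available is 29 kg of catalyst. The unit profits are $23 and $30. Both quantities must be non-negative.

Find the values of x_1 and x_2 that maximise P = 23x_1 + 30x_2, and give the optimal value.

x_1 = 11/4, x_2 = 7, maximum P = 1093/4

At the optimal vertex, 4x_1 + 9x_2 = 74 and 8x_1 + x_2 = 29.
Solving simultaneously gives x_1 = 11/4, x_2 = 7.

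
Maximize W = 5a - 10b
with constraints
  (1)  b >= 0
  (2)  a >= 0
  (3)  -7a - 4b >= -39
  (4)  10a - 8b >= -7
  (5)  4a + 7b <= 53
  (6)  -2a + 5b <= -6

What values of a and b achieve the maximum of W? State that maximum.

a = 39/7, b = 0, maximum W = 195/7

Corner points and W = 5a - 10b:
  (39/7, 0) → W = 195/7
  (3, 0) → W = 15
  (219/43, 36/43) → W = 735/43

The binding constraints are b = 0 and -7a - 4b = -39.
Solving simultaneously gives a = 39/7, b = 0.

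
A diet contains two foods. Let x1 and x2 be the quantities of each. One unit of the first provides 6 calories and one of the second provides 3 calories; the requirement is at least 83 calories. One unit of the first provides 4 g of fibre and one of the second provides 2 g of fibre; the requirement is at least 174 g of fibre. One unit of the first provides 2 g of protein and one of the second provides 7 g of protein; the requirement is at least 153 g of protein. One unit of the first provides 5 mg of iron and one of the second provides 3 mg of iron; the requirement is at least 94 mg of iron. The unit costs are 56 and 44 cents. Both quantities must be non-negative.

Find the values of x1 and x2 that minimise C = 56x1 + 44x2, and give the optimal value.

Feasible corners and C = 56x1 + 44x2:
  (0, 87) → C = 3828
  (153/2, 0) → C = 4284
  (38, 11) → C = 2612
The feasible region is unbounded (it extends along (0, 1), (1, 0)), but C strictly increases along every unbounded feasible direction, so there is no improving ray and the minimum is attained at a vertex.

x1 = 38, x2 = 11, minimum C = 2612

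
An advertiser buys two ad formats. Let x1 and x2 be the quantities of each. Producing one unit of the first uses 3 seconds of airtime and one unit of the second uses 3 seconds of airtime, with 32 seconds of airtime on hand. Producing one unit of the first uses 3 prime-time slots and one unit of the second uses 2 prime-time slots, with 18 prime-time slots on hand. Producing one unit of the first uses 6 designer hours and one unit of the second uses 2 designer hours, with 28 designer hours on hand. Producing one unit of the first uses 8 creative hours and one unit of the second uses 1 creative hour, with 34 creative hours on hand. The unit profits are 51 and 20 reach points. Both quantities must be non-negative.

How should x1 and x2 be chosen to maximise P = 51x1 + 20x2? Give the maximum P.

x1 = 10/3, x2 = 4, maximum P = 250

Corner points and P = 51x1 + 20x2:
  (0, 0) → P = 0
  (0, 9) → P = 180
  (17/4, 0) → P = 867/4
  (10/3, 4) → P = 250
  (4, 2) → P = 244

The binding constraints are 3x1 + 2x2 = 18 and 6x1 + 2x2 = 28.
Solving simultaneously gives x1 = 10/3, x2 = 4.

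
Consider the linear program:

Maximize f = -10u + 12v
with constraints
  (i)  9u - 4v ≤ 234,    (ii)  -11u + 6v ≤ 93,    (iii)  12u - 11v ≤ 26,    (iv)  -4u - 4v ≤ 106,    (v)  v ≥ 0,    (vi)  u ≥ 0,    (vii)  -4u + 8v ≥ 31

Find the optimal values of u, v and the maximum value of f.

The binding constraints are 9u - 4v = 234 and -11u + 6v = 93.
Solving simultaneously gives u = 888/5, v = 3411/10.

u = 888/5, v = 3411/10, maximum f = 11586/5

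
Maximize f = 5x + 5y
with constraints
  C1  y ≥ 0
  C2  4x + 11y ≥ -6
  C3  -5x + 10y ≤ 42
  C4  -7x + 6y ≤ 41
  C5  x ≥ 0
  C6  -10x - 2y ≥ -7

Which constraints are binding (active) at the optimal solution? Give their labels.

C5 and C6

Extreme points and f = 5x + 5y:
  (0, 0) → f = 0
  (7/10, 0) → f = 7/2
  (0, 7/2) → f = 35/2

The maximum is at (0, 7/2). Substituting into each constraint, equality holds for C5 and C6; the remaining constraints have slack.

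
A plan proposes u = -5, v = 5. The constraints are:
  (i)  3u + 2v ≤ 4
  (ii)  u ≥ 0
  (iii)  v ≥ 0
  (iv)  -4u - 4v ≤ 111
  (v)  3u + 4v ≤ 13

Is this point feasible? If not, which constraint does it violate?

Constraint (ii): u = -5, which is not ≥ 0. All other constraints are satisfied.

not feasible — violates (ii)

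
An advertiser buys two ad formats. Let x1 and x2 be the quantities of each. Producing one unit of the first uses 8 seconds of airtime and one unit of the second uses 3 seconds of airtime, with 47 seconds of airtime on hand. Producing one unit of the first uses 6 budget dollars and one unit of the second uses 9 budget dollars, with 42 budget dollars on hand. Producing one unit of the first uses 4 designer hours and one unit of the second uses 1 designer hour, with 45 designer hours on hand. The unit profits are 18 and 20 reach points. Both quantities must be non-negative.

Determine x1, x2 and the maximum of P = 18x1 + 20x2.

x1 = 11/2, x2 = 1, maximum P = 119

Corner points and P = 18x1 + 20x2:
  (0, 0) → P = 0
  (0, 14/3) → P = 280/3
  (47/8, 0) → P = 423/4
  (11/2, 1) → P = 119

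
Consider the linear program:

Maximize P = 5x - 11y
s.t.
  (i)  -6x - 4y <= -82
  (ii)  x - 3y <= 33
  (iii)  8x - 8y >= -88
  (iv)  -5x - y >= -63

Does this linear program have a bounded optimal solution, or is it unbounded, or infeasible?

bounded optimum

Extreme points and P = 5x - 11y:
  (19/5, 74/5) → P = -719/5
  (85/7, 16/7) → P = 249/7
  (26/3, 59/3) → P = -173
The feasible region has finitely many vertices and no improving ray; the maximum is 249/7 at (85/7, 16/7).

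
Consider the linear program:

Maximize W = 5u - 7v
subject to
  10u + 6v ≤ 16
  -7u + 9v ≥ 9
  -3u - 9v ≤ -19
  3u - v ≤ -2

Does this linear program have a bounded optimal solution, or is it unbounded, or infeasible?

bounded optimum

Feasible corners and W = 5u - 7v:
  (1/7, 17/7) → W = -114/7
  (1/30, 21/10) → W = -218/15
The feasible region has finitely many vertices and no improving ray; the maximum is -218/15 at (1/30, 21/10).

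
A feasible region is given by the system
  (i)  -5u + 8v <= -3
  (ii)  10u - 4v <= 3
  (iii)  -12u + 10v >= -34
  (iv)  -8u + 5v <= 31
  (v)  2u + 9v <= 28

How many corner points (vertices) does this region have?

Pairwise boundary intersections that survive every other constraint:
  (1/5, -1/4)
  (-263/39, -179/39)
  (-53/26, -76/13)
  (-24, -161/5)

4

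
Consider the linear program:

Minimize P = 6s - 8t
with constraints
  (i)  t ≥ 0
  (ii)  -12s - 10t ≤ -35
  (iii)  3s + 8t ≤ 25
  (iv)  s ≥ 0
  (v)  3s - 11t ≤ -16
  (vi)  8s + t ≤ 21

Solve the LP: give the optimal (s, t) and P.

Vertices and P = 6s - 8t:
  (5/11, 65/22) → P = -230/11
  (25/18, 11/6) → P = -19/3
  (143/61, 137/61) → P = -238/61
  (215/91, 191/91) → P = -34/13

At the optimal vertex, -12s - 10t = -35 and 3s + 8t = 25.
Solving simultaneously gives s = 5/11, t = 65/22.

s = 5/11, t = 65/22, minimum P = -230/11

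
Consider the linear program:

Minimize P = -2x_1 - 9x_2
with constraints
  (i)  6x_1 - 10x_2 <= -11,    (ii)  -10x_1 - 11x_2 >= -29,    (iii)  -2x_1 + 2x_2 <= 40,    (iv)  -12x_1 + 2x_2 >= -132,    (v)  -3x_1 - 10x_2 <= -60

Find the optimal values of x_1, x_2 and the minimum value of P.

At the optimal vertex, -10x_1 - 11x_2 = -29 and -2x_1 + 2x_2 = 40.
Solving simultaneously gives x_1 = -191/21, x_2 = 229/21.

x_1 = -191/21, x_2 = 229/21, minimum P = -1679/21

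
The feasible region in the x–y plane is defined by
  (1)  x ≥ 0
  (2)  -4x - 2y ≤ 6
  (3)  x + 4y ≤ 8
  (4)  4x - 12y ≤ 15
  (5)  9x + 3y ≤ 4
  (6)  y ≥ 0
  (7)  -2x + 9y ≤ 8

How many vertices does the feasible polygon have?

4

Of the 21 pairwise boundary intersections, those satisfying every inequality are:
  (0, 0)
  (0, 8/9)
  (4/9, 0)
  (4/29, 80/87)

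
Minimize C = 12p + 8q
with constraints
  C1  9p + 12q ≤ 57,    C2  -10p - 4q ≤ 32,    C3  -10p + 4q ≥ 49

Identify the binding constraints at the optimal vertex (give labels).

Feasible corners and C = 12p + 8q:
  (-51/7, 143/14) → C = -40/7
  (-30/13, 337/52) → C = 314/13
  (-81/20, 17/8) → C = -158/5

The minimum is at (-81/20, 17/8). Substituting into each constraint, equality holds for C2 and C3; the remaining constraints have slack.

C2 and C3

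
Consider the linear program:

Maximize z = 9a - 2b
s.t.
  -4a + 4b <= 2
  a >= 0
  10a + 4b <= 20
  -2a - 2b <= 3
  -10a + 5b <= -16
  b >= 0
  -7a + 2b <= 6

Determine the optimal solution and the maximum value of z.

Vertices and z = 9a - 2b:
  (82/45, 4/9) → z = 698/45
  (2, 0) → z = 18
  (8/5, 0) → z = 72/5

a = 2, b = 0, maximum z = 18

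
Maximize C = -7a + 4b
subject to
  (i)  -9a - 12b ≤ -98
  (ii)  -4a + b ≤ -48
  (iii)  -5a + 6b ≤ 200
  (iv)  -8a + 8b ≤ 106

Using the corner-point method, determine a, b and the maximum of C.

Extreme points and C = -7a + 4b:
  (674/57, -40/57) → C = -1626/19
  (245/12, 101/3) → C = -33/4
  (241/2, 535/4) → C = -617/2
The feasible region is unbounded (it extends along (4, -3), (6, 5)), but C strictly decreases along every unbounded feasible direction, so there is no improving ray and the maximum is attained at a vertex.

The binding constraints are -4a + b = -48 and -8a + 8b = 106.
Solving simultaneously gives a = 245/12, b = 101/3.

a = 245/12, b = 101/3, maximum C = -33/4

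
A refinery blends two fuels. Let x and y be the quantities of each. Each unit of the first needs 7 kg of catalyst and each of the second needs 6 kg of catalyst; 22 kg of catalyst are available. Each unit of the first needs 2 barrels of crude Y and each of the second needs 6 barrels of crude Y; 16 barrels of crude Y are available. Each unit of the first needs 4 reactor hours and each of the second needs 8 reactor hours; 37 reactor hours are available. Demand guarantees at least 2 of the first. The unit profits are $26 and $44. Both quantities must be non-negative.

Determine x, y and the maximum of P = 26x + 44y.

x = 2, y = 4/3, maximum P = 332/3

Feasible corners and P = 26x + 44y:
  (22/7, 0) → P = 572/7
  (2, 0) → P = 52
  (2, 4/3) → P = 332/3

At the optimal vertex, 7x + 6y = 22 and x = 2.
Solving simultaneously gives x = 2, y = 4/3.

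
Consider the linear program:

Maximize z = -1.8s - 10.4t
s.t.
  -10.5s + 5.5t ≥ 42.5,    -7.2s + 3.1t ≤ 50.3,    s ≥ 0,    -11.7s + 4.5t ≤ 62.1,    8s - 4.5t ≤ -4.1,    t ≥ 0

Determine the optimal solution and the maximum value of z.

s = 0, t = 85/11, maximum z = -884/11

Corner points and z = -1.8s - 10.4t:
  (0, 85/11) → z = -884/11
  (376/43, 1571/43) → z = -85076/215
  (0, 69/5) → z = -3588/25
The feasible region is unbounded (it extends along (11, 21), (31, 72)), but z strictly decreases along every unbounded feasible direction, so there is no improving ray and the maximum is attained at a vertex.

The binding constraints are -10.5s + 5.5t = 42.5 and s = 0.
Solving simultaneously gives s = 0, t = 85/11.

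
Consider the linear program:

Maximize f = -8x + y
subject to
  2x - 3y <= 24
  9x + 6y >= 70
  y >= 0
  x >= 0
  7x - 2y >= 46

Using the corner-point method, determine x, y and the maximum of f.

x = 104/15, y = 19/15, maximum f = -271/5

The feasible region is unbounded (it extends along (2, 7), (3, 2)), but f strictly decreases along every unbounded feasible direction, so there is no improving ray and the maximum is attained at a vertex.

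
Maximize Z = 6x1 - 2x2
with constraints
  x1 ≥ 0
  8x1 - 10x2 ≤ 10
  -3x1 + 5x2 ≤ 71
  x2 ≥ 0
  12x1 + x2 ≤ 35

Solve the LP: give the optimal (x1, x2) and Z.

Corner points and Z = 6x1 - 2x2:
  (0, 71/5) → Z = -142/5
  (0, 0) → Z = 0
  (5/4, 0) → Z = 15/2
  (45/16, 5/4) → Z = 115/8
  (104/63, 319/21) → Z = -430/21

x1 = 45/16, x2 = 5/4, maximum Z = 115/8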